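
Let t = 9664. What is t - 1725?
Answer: 7939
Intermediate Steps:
t - 1725 = 9664 - 1725 = 7939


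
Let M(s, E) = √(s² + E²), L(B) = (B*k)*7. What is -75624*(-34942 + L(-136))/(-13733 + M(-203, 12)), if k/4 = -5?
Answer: -344061102533/3928207 - 25053601*√41353/3928207 ≈ -88884.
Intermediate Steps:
k = -20 (k = 4*(-5) = -20)
L(B) = -140*B (L(B) = (B*(-20))*7 = -20*B*7 = -140*B)
M(s, E) = √(E² + s²)
-75624*(-34942 + L(-136))/(-13733 + M(-203, 12)) = -75624*(-34942 - 140*(-136))/(-13733 + √(12² + (-203)²)) = -75624*(-34942 + 19040)/(-13733 + √(144 + 41209)) = -75624*(-15902/(-13733 + √41353)) = -75624/(13733/15902 - √41353/15902)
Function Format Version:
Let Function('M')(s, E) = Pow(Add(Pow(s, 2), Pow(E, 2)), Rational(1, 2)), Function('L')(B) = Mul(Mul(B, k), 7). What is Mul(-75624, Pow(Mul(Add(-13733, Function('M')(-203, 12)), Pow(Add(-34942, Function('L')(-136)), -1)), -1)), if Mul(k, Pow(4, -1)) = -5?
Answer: Add(Rational(-344061102533, 3928207), Mul(Rational(-25053601, 3928207), Pow(41353, Rational(1, 2)))) ≈ -88884.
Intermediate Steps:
k = -20 (k = Mul(4, -5) = -20)
Function('L')(B) = Mul(-140, B) (Function('L')(B) = Mul(Mul(B, -20), 7) = Mul(Mul(-20, B), 7) = Mul(-140, B))
Function('M')(s, E) = Pow(Add(Pow(E, 2), Pow(s, 2)), Rational(1, 2))
Mul(-75624, Pow(Mul(Add(-13733, Function('M')(-203, 12)), Pow(Add(-34942, Function('L')(-136)), -1)), -1)) = Mul(-75624, Pow(Mul(Add(-13733, Pow(Add(Pow(12, 2), Pow(-203, 2)), Rational(1, 2))), Pow(Add(-34942, Mul(-140, -136)), -1)), -1)) = Mul(-75624, Pow(Mul(Add(-13733, Pow(Add(144, 41209), Rational(1, 2))), Pow(Add(-34942, 19040), -1)), -1)) = Mul(-75624, Pow(Mul(Add(-13733, Pow(41353, Rational(1, 2))), Pow(-15902, -1)), -1)) = Mul(-75624, Pow(Mul(Add(-13733, Pow(41353, Rational(1, 2))), Rational(-1, 15902)), -1)) = Mul(-75624, Pow(Add(Rational(13733, 15902), Mul(Rational(-1, 15902), Pow(41353, Rational(1, 2)))), -1))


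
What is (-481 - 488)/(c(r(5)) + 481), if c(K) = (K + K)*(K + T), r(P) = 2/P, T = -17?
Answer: -24225/11693 ≈ -2.0718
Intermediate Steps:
c(K) = 2*K*(-17 + K) (c(K) = (K + K)*(K - 17) = (2*K)*(-17 + K) = 2*K*(-17 + K))
(-481 - 488)/(c(r(5)) + 481) = (-481 - 488)/(2*(2/5)*(-17 + 2/5) + 481) = -969/(2*(2*(⅕))*(-17 + 2*(⅕)) + 481) = -969/(2*(⅖)*(-17 + ⅖) + 481) = -969/(2*(⅖)*(-83/5) + 481) = -969/(-332/25 + 481) = -969/11693/25 = -969*25/11693 = -24225/11693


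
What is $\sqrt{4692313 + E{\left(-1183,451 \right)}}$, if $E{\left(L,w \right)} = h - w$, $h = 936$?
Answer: $3 \sqrt{521422} \approx 2166.3$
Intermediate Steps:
$E{\left(L,w \right)} = 936 - w$
$\sqrt{4692313 + E{\left(-1183,451 \right)}} = \sqrt{4692313 + \left(936 - 451\right)} = \sqrt{4692313 + 485} = \sqrt{4692798} = 3 \sqrt{521422}$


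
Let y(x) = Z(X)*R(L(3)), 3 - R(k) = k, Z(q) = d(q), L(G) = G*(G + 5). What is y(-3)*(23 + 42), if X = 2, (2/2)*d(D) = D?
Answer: -2730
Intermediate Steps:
L(G) = G*(5 + G)
d(D) = D
Z(q) = q
R(k) = 3 - k
y(x) = -42 (y(x) = 2*(3 - 3*(5 + 3)) = 2*(3 - 3*8) = 2*(3 - 1*24) = 2*(3 - 24) = 2*(-21) = -42)
y(-3)*(23 + 42) = -42*(23 + 42) = -42*65 = -2730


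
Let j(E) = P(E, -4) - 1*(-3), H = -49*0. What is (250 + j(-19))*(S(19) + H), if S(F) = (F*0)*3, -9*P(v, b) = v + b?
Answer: 0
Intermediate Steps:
H = 0
P(v, b) = -b/9 - v/9 (P(v, b) = -(v + b)/9 = -(b + v)/9 = -b/9 - v/9)
S(F) = 0 (S(F) = 0*3 = 0)
j(E) = 31/9 - E/9 (j(E) = (-1/9*(-4) - E/9) - 1*(-3) = (4/9 - E/9) + 3 = 31/9 - E/9)
(250 + j(-19))*(S(19) + H) = (250 + (31/9 - 1/9*(-19)))*(0 + 0) = (250 + (31/9 + 19/9))*0 = (250 + 50/9)*0 = (2300/9)*0 = 0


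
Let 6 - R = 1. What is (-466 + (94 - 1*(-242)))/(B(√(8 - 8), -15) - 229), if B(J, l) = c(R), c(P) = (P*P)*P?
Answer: 5/4 ≈ 1.2500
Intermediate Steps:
R = 5 (R = 6 - 1*1 = 6 - 1 = 5)
c(P) = P³ (c(P) = P²*P = P³)
B(J, l) = 125 (B(J, l) = 5³ = 125)
(-466 + (94 - 1*(-242)))/(B(√(8 - 8), -15) - 229) = (-466 + (94 - 1*(-242)))/(125 - 229) = (-466 + (94 + 242))/(-104) = (-466 + 336)*(-1/104) = -130*(-1/104) = 5/4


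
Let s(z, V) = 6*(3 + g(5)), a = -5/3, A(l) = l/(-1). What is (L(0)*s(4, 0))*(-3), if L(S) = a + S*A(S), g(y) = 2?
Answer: 150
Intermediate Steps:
A(l) = -l (A(l) = l*(-1) = -l)
a = -5/3 (a = -5*⅓ = -5/3 ≈ -1.6667)
s(z, V) = 30 (s(z, V) = 6*(3 + 2) = 6*5 = 30)
L(S) = -5/3 - S² (L(S) = -5/3 + S*(-S) = -5/3 - S²)
(L(0)*s(4, 0))*(-3) = ((-5/3 - 1*0²)*30)*(-3) = ((-5/3 - 1*0)*30)*(-3) = ((-5/3 + 0)*30)*(-3) = -5/3*30*(-3) = -50*(-3) = 150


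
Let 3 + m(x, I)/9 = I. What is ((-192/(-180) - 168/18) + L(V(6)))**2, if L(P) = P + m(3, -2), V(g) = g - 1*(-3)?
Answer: 440896/225 ≈ 1959.5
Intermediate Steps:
m(x, I) = -27 + 9*I
V(g) = 3 + g (V(g) = g + 3 = 3 + g)
L(P) = -45 + P (L(P) = P + (-27 + 9*(-2)) = P + (-27 - 18) = P - 45 = -45 + P)
((-192/(-180) - 168/18) + L(V(6)))**2 = ((-192/(-180) - 168/18) + (-45 + (3 + 6)))**2 = ((-192*(-1/180) - 168*1/18) + (-45 + 9))**2 = ((16/15 - 28/3) - 36)**2 = (-124/15 - 36)**2 = (-664/15)**2 = 440896/225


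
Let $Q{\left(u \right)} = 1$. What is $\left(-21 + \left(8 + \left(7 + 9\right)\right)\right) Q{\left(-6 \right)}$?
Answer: $3$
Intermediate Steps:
$\left(-21 + \left(8 + \left(7 + 9\right)\right)\right) Q{\left(-6 \right)} = \left(-21 + \left(8 + \left(7 + 9\right)\right)\right) 1 = \left(-21 + \left(8 + 16\right)\right) 1 = \left(-21 + 24\right) 1 = 3 \cdot 1 = 3$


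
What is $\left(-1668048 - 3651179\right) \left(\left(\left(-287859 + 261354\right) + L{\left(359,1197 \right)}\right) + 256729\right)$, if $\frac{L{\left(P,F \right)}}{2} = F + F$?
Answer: $-1250082175724$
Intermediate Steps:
$L{\left(P,F \right)} = 4 F$ ($L{\left(P,F \right)} = 2 \left(F + F\right) = 2 \cdot 2 F = 4 F$)
$\left(-1668048 - 3651179\right) \left(\left(\left(-287859 + 261354\right) + L{\left(359,1197 \right)}\right) + 256729\right) = \left(-1668048 - 3651179\right) \left(\left(\left(-287859 + 261354\right) + 4 \cdot 1197\right) + 256729\right) = - 5319227 \left(\left(-26505 + 4788\right) + 256729\right) = - 5319227 \left(-21717 + 256729\right) = \left(-5319227\right) 235012 = -1250082175724$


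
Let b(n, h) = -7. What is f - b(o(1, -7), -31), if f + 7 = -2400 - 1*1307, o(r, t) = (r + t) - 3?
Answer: -3707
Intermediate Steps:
o(r, t) = -3 + r + t
f = -3714 (f = -7 + (-2400 - 1*1307) = -7 + (-2400 - 1307) = -7 - 3707 = -3714)
f - b(o(1, -7), -31) = -3714 - 1*(-7) = -3714 + 7 = -3707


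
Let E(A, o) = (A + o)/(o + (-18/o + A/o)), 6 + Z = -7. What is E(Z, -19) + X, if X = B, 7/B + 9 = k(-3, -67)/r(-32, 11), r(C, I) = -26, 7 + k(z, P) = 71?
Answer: 30281/24585 ≈ 1.2317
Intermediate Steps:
Z = -13 (Z = -6 - 7 = -13)
k(z, P) = 64 (k(z, P) = -7 + 71 = 64)
E(A, o) = (A + o)/(o - 18/o + A/o)
B = -91/149 (B = 7/(-9 + 64/(-26)) = 7/(-9 + 64*(-1/26)) = 7/(-9 - 32/13) = 7/(-149/13) = 7*(-13/149) = -91/149 ≈ -0.61074)
X = -91/149 ≈ -0.61074
E(Z, -19) + X = -19*(-13 - 19)/(-18 - 13 + (-19)²) - 91/149 = -19*(-32)/(-18 - 13 + 361) - 91/149 = -19*(-32)/330 - 91/149 = -19*1/330*(-32) - 91/149 = 304/165 - 91/149 = 30281/24585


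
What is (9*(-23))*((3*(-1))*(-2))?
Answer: -1242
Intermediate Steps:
(9*(-23))*((3*(-1))*(-2)) = -(-621)*(-2) = -207*6 = -1242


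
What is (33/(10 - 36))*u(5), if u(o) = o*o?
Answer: -825/26 ≈ -31.731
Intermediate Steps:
u(o) = o²
(33/(10 - 36))*u(5) = (33/(10 - 36))*5² = (33/(-26))*25 = (33*(-1/26))*25 = -33/26*25 = -825/26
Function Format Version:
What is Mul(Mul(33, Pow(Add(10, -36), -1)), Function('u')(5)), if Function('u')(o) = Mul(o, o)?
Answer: Rational(-825, 26) ≈ -31.731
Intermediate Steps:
Function('u')(o) = Pow(o, 2)
Mul(Mul(33, Pow(Add(10, -36), -1)), Function('u')(5)) = Mul(Mul(33, Pow(Add(10, -36), -1)), Pow(5, 2)) = Mul(Mul(33, Pow(-26, -1)), 25) = Mul(Mul(33, Rational(-1, 26)), 25) = Mul(Rational(-33, 26), 25) = Rational(-825, 26)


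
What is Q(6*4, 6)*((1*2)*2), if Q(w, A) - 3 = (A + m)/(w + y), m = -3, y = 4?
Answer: 87/7 ≈ 12.429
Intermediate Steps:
Q(w, A) = 3 + (-3 + A)/(4 + w) (Q(w, A) = 3 + (A - 3)/(w + 4) = 3 + (-3 + A)/(4 + w))
Q(6*4, 6)*((1*2)*2) = ((9 + 6 + 3*(6*4))/(4 + 6*4))*((1*2)*2) = ((9 + 6 + 3*24)/(4 + 24))*(2*2) = ((9 + 6 + 72)/28)*4 = ((1/28)*87)*4 = (87/28)*4 = 87/7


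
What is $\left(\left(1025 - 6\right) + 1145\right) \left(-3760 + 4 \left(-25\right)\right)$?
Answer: $-8353040$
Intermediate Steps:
$\left(\left(1025 - 6\right) + 1145\right) \left(-3760 + 4 \left(-25\right)\right) = \left(1019 + 1145\right) \left(-3760 - 100\right) = 2164 \left(-3860\right) = -8353040$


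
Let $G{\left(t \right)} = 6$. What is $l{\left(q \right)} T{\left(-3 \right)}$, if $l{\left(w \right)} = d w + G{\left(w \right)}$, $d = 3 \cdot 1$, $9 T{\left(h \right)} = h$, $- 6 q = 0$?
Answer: $-2$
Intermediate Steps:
$q = 0$ ($q = \left(- \frac{1}{6}\right) 0 = 0$)
$T{\left(h \right)} = \frac{h}{9}$
$d = 3$
$l{\left(w \right)} = 6 + 3 w$ ($l{\left(w \right)} = 3 w + 6 = 6 + 3 w$)
$l{\left(q \right)} T{\left(-3 \right)} = \left(6 + 3 \cdot 0\right) \frac{1}{9} \left(-3\right) = \left(6 + 0\right) \left(- \frac{1}{3}\right) = 6 \left(- \frac{1}{3}\right) = -2$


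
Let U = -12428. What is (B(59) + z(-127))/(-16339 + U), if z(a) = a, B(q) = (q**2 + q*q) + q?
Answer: -2298/9589 ≈ -0.23965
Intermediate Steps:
B(q) = q + 2*q**2 (B(q) = (q**2 + q**2) + q = 2*q**2 + q = q + 2*q**2)
(B(59) + z(-127))/(-16339 + U) = (59*(1 + 2*59) - 127)/(-16339 - 12428) = (59*(1 + 118) - 127)/(-28767) = (59*119 - 127)*(-1/28767) = (7021 - 127)*(-1/28767) = 6894*(-1/28767) = -2298/9589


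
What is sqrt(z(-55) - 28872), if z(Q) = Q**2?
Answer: I*sqrt(25847) ≈ 160.77*I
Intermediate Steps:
sqrt(z(-55) - 28872) = sqrt((-55)**2 - 28872) = sqrt(3025 - 28872) = sqrt(-25847) = I*sqrt(25847)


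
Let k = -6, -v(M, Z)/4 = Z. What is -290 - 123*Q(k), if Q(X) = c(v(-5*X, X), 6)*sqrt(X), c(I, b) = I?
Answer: -290 - 2952*I*sqrt(6) ≈ -290.0 - 7230.9*I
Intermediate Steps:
v(M, Z) = -4*Z
Q(X) = -4*X**(3/2) (Q(X) = (-4*X)*sqrt(X) = -4*X**(3/2))
-290 - 123*Q(k) = -290 - (-492)*(-6)**(3/2) = -290 - (-492)*(-6*I*sqrt(6)) = -290 - 2952*I*sqrt(6)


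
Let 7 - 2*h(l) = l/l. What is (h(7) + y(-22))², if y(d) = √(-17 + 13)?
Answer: 5 + 12*I ≈ 5.0 + 12.0*I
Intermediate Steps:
h(l) = 3 (h(l) = 7/2 - l/(2*l) = 7/2 - ½*1 = 7/2 - ½ = 3)
y(d) = 2*I (y(d) = √(-4) = 2*I)
(h(7) + y(-22))² = (3 + 2*I)²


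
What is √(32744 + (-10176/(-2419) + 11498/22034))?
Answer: √23259098544067880205/26650123 ≈ 180.97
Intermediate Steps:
√(32744 + (-10176/(-2419) + 11498/22034)) = √(32744 + (-10176*(-1/2419) + 11498*(1/22034))) = √(32744 + (10176/2419 + 5749/11017)) = √(32744 + 126015823/26650123) = √(872757643335/26650123) = √23259098544067880205/26650123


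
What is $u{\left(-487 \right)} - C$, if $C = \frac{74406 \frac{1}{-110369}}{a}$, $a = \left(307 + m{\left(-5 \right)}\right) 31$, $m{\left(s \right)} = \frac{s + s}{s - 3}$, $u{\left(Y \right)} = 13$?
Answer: $\frac{18280847785}{1406211429} \approx 13.0$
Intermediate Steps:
$m{\left(s \right)} = \frac{2 s}{-3 + s}$
$a = \frac{38223}{4}$ ($a = \left(307 + 2 \left(-5\right) \frac{1}{-3 - 5}\right) 31 = \left(307 + 2 \left(-5\right) \frac{1}{-8}\right) 31 = \left(307 + 2 \left(-5\right) \left(- \frac{1}{8}\right)\right) 31 = \left(307 + \frac{5}{4}\right) 31 = \frac{1233}{4} \cdot 31 = \frac{38223}{4} \approx 9555.8$)
$C = - \frac{99208}{1406211429}$ ($C = \frac{74406 \frac{1}{-110369}}{\frac{38223}{4}} = 74406 \left(- \frac{1}{110369}\right) \frac{4}{38223} = \left(- \frac{74406}{110369}\right) \frac{4}{38223} = - \frac{99208}{1406211429} \approx -7.055 \cdot 10^{-5}$)
$u{\left(-487 \right)} - C = 13 - - \frac{99208}{1406211429} = 13 + \frac{99208}{1406211429} = \frac{18280847785}{1406211429}$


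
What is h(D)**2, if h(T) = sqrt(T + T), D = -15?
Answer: -30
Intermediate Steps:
h(T) = sqrt(2)*sqrt(T) (h(T) = sqrt(2*T) = sqrt(2)*sqrt(T))
h(D)**2 = (sqrt(2)*sqrt(-15))**2 = (sqrt(2)*(I*sqrt(15)))**2 = (I*sqrt(30))**2 = -30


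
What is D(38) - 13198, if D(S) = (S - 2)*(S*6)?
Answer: -4990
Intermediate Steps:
D(S) = 6*S*(-2 + S) (D(S) = (-2 + S)*(6*S) = 6*S*(-2 + S))
D(38) - 13198 = 6*38*(-2 + 38) - 13198 = 6*38*36 - 13198 = 8208 - 13198 = -4990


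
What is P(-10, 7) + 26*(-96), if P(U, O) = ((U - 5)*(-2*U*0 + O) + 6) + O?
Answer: -2588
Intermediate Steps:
P(U, O) = 6 + O + O*(-5 + U) (P(U, O) = ((-5 + U)*(-2*0 + O) + 6) + O = ((-5 + U)*(0 + O) + 6) + O = ((-5 + U)*O + 6) + O = (O*(-5 + U) + 6) + O = (6 + O*(-5 + U)) + O = 6 + O + O*(-5 + U))
P(-10, 7) + 26*(-96) = (6 - 4*7 + 7*(-10)) + 26*(-96) = (6 - 28 - 70) - 2496 = -92 - 2496 = -2588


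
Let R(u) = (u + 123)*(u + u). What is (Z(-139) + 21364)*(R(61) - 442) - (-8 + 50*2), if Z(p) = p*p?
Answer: 895314018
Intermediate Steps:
Z(p) = p**2
R(u) = 2*u*(123 + u) (R(u) = (123 + u)*(2*u) = 2*u*(123 + u))
(Z(-139) + 21364)*(R(61) - 442) - (-8 + 50*2) = ((-139)**2 + 21364)*(2*61*(123 + 61) - 442) - (-8 + 50*2) = (19321 + 21364)*(2*61*184 - 442) - (-8 + 100) = 40685*(22448 - 442) - 1*92 = 40685*22006 - 92 = 895314110 - 92 = 895314018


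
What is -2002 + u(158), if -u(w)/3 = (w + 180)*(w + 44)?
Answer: -206830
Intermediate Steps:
u(w) = -3*(44 + w)*(180 + w) (u(w) = -3*(w + 180)*(w + 44) = -3*(180 + w)*(44 + w) = -3*(44 + w)*(180 + w))
-2002 + u(158) = -2002 + (-23760 - 672*158 - 3*158²) = -2002 + (-23760 - 106176 - 3*24964) = -2002 + (-23760 - 106176 - 74892) = -2002 - 204828 = -206830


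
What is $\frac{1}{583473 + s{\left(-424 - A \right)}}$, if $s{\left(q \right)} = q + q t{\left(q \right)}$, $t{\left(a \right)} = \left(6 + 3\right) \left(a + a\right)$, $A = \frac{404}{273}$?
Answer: $\frac{24843}{95437947559} \approx 2.6031 \cdot 10^{-7}$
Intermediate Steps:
$A = \frac{404}{273}$ ($A = 404 \cdot \frac{1}{273} = \frac{404}{273} \approx 1.4799$)
$t{\left(a \right)} = 18 a$ ($t{\left(a \right)} = 9 \cdot 2 a = 18 a$)
$s{\left(q \right)} = q + 18 q^{2}$ ($s{\left(q \right)} = q + q 18 q = q + 18 q^{2}$)
$\frac{1}{583473 + s{\left(-424 - A \right)}} = \frac{1}{583473 + \left(-424 - \frac{404}{273}\right) \left(1 + 18 \left(-424 - \frac{404}{273}\right)\right)} = \frac{1}{583473 - \frac{116156 \left(1 + 18 \left(- \frac{116156}{273}\right)\right)}{273}} = \frac{1}{583473 - \frac{116156 \left(1 - \frac{696936}{91}\right)}{273}} = \frac{1}{583473 - - \frac{80942727820}{24843}} = \frac{1}{583473 + \frac{80942727820}{24843}} = \frac{1}{\frac{95437947559}{24843}} = \frac{24843}{95437947559}$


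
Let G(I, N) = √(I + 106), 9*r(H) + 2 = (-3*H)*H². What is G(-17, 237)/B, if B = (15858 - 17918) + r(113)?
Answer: -9*√89/4347233 ≈ -1.9531e-5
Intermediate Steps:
r(H) = -2/9 - H³/3 (r(H) = -2/9 + ((-3*H)*H²)/9 = -2/9 + (-3*H³)/9 = -2/9 - H³/3)
G(I, N) = √(106 + I)
B = -4347233/9 (B = (15858 - 17918) + (-2/9 - ⅓*113³) = -2060 + (-2/9 - ⅓*1442897) = -2060 + (-2/9 - 1442897/3) = -2060 - 4328693/9 = -4347233/9 ≈ -4.8303e+5)
G(-17, 237)/B = √(106 - 17)/(-4347233/9) = √89*(-9/4347233) = -9*√89/4347233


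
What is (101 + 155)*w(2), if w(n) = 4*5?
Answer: 5120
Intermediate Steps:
w(n) = 20
(101 + 155)*w(2) = (101 + 155)*20 = 256*20 = 5120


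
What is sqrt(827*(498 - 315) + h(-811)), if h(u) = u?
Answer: sqrt(150530) ≈ 387.98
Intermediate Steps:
sqrt(827*(498 - 315) + h(-811)) = sqrt(827*(498 - 315) - 811) = sqrt(827*183 - 811) = sqrt(151341 - 811) = sqrt(150530)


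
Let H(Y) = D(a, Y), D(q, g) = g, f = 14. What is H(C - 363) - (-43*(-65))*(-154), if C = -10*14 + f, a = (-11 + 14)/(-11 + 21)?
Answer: 429941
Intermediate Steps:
a = 3/10 ≈ 0.30000
C = -126 (C = -10*14 + 14 = -140 + 14 = -126)
H(Y) = Y
H(C - 363) - (-43*(-65))*(-154) = (-126 - 363) - (-43*(-65))*(-154) = -489 - 2795*(-154) = -489 - 1*(-430430) = -489 + 430430 = 429941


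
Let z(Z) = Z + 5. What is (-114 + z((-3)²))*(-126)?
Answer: 12600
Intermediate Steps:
z(Z) = 5 + Z
(-114 + z((-3)²))*(-126) = (-114 + (5 + (-3)²))*(-126) = (-114 + (5 + 9))*(-126) = (-114 + 14)*(-126) = -100*(-126) = 12600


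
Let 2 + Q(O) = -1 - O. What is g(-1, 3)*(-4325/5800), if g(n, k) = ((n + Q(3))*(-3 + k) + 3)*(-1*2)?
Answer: 519/116 ≈ 4.4741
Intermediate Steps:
Q(O) = -3 - O (Q(O) = -2 + (-1 - O) = -3 - O)
g(n, k) = -6 - 2*(-6 + n)*(-3 + k) (g(n, k) = ((n + (-3 - 1*3))*(-3 + k) + 3)*(-1*2) = ((n + (-3 - 3))*(-3 + k) + 3)*(-2) = ((n - 6)*(-3 + k) + 3)*(-2) = ((-6 + n)*(-3 + k) + 3)*(-2) = (3 + (-6 + n)*(-3 + k))*(-2) = -6 - 2*(-6 + n)*(-3 + k))
g(-1, 3)*(-4325/5800) = (-42 + 6*(-1) + 12*3 - 2*3*(-1))*(-4325/5800) = (-42 - 6 + 36 + 6)*(-4325*1/5800) = -6*(-173/232) = 519/116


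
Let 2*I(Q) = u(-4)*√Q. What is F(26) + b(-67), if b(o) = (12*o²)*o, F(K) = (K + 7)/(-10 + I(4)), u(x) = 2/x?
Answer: -25264114/7 ≈ -3.6092e+6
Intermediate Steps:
I(Q) = -√Q/4 (I(Q) = ((2/(-4))*√Q)/2 = ((2*(-¼))*√Q)/2 = (-√Q/2)/2 = -√Q/4)
F(K) = -⅔ - 2*K/21 (F(K) = (K + 7)/(-10 - √4/4) = (7 + K)/(-10 - ¼*2) = (7 + K)/(-10 - ½) = (7 + K)/(-21/2) = (7 + K)*(-2/21) = -⅔ - 2*K/21)
b(o) = 12*o³
F(26) + b(-67) = (-⅔ - 2/21*26) + 12*(-67)³ = (-⅔ - 52/21) + 12*(-300763) = -22/7 - 3609156 = -25264114/7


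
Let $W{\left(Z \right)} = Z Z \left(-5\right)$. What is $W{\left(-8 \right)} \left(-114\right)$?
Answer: $36480$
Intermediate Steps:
$W{\left(Z \right)} = - 5 Z^{2}$ ($W{\left(Z \right)} = Z^{2} \left(-5\right) = - 5 Z^{2}$)
$W{\left(-8 \right)} \left(-114\right) = - 5 \left(-8\right)^{2} \left(-114\right) = \left(-5\right) 64 \left(-114\right) = \left(-320\right) \left(-114\right) = 36480$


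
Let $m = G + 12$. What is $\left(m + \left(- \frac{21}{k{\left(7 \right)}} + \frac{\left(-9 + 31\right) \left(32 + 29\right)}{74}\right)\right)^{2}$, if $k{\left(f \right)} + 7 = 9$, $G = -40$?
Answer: $\frac{2271049}{5476} \approx 414.73$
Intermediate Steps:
$k{\left(f \right)} = 2$ ($k{\left(f \right)} = -7 + 9 = 2$)
$m = -28$ ($m = -40 + 12 = -28$)
$\left(m + \left(- \frac{21}{k{\left(7 \right)}} + \frac{\left(-9 + 31\right) \left(32 + 29\right)}{74}\right)\right)^{2} = \left(-28 - \left(\frac{21}{2} - \frac{\left(-9 + 31\right) \left(32 + 29\right)}{74}\right)\right)^{2} = \left(-28 - \left(\frac{21}{2} - 22 \cdot 61 \cdot \frac{1}{74}\right)\right)^{2} = \left(-28 + \left(- \frac{21}{2} + 1342 \cdot \frac{1}{74}\right)\right)^{2} = \left(-28 + \left(- \frac{21}{2} + \frac{671}{37}\right)\right)^{2} = \left(-28 + \frac{565}{74}\right)^{2} = \left(- \frac{1507}{74}\right)^{2} = \frac{2271049}{5476}$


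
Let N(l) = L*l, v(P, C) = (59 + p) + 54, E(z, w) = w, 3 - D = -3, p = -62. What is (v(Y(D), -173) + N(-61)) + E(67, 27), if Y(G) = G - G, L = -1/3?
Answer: 295/3 ≈ 98.333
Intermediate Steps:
L = -⅓ (L = -1*⅓ = -⅓ ≈ -0.33333)
D = 6 (D = 3 - 1*(-3) = 3 + 3 = 6)
Y(G) = 0
v(P, C) = 51 (v(P, C) = (59 - 62) + 54 = -3 + 54 = 51)
N(l) = -l/3
(v(Y(D), -173) + N(-61)) + E(67, 27) = (51 - ⅓*(-61)) + 27 = (51 + 61/3) + 27 = 214/3 + 27 = 295/3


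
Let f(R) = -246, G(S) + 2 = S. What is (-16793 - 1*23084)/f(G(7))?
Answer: 39877/246 ≈ 162.10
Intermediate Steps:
G(S) = -2 + S
(-16793 - 1*23084)/f(G(7)) = (-16793 - 1*23084)/(-246) = (-16793 - 23084)*(-1/246) = -39877*(-1/246) = 39877/246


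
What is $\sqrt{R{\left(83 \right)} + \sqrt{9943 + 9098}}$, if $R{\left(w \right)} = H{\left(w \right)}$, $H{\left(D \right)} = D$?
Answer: $\sqrt{83 + \sqrt{19041}} \approx 14.866$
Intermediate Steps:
$R{\left(w \right)} = w$
$\sqrt{R{\left(83 \right)} + \sqrt{9943 + 9098}} = \sqrt{83 + \sqrt{9943 + 9098}} = \sqrt{83 + \sqrt{19041}}$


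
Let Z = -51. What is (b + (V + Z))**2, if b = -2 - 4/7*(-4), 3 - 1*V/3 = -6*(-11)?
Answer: 2815684/49 ≈ 57463.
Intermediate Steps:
V = -189 (V = 9 - (-18)*(-11) = 9 - 3*66 = 9 - 198 = -189)
b = 2/7 (b = -2 - 4*1/7*(-4) = -2 - 4/7*(-4) = -2 + 16/7 = 2/7 ≈ 0.28571)
(b + (V + Z))**2 = (2/7 + (-189 - 51))**2 = (2/7 - 240)**2 = (-1678/7)**2 = 2815684/49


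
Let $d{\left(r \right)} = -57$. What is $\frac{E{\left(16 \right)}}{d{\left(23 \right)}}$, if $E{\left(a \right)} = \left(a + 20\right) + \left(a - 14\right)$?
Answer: $- \frac{2}{3} \approx -0.66667$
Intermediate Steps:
$E{\left(a \right)} = 6 + 2 a$ ($E{\left(a \right)} = \left(20 + a\right) + \left(-14 + a\right) = 6 + 2 a$)
$\frac{E{\left(16 \right)}}{d{\left(23 \right)}} = \frac{6 + 2 \cdot 16}{-57} = \left(6 + 32\right) \left(- \frac{1}{57}\right) = 38 \left(- \frac{1}{57}\right) = - \frac{2}{3}$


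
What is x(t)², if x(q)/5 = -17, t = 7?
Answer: 7225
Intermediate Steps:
x(q) = -85 (x(q) = 5*(-17) = -85)
x(t)² = (-85)² = 7225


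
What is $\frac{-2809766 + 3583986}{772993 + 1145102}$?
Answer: $\frac{154844}{383619} \approx 0.40364$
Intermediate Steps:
$\frac{-2809766 + 3583986}{772993 + 1145102} = \frac{774220}{1918095} = 774220 \cdot \frac{1}{1918095} = \frac{154844}{383619}$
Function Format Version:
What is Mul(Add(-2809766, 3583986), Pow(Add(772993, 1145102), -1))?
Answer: Rational(154844, 383619) ≈ 0.40364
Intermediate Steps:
Mul(Add(-2809766, 3583986), Pow(Add(772993, 1145102), -1)) = Mul(774220, Pow(1918095, -1)) = Mul(774220, Rational(1, 1918095)) = Rational(154844, 383619)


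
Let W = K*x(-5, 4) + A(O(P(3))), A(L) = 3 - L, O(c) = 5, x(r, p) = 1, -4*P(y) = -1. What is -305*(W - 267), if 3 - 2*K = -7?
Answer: 80520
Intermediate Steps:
P(y) = 1/4 (P(y) = -1/4*(-1) = 1/4)
K = 5 (K = 3/2 - 1/2*(-7) = 3/2 + 7/2 = 5)
W = 3 (W = 5*1 + (3 - 1*5) = 5 + (3 - 5) = 5 - 2 = 3)
-305*(W - 267) = -305*(3 - 267) = -305*(-264) = 80520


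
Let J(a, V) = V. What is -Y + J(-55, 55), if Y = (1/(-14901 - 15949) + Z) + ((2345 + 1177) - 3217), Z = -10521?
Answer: 316860351/30850 ≈ 10271.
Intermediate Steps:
Y = -315163601/30850 (Y = (1/(-14901 - 15949) - 10521) + ((2345 + 1177) - 3217) = (1/(-30850) - 10521) + (3522 - 3217) = (-1/30850 - 10521) + 305 = -324572851/30850 + 305 = -315163601/30850 ≈ -10216.)
-Y + J(-55, 55) = -1*(-315163601/30850) + 55 = 315163601/30850 + 55 = 316860351/30850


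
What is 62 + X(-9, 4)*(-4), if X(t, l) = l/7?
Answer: 418/7 ≈ 59.714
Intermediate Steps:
X(t, l) = l/7 (X(t, l) = l*(1/7) = l/7)
62 + X(-9, 4)*(-4) = 62 + ((1/7)*4)*(-4) = 62 + (4/7)*(-4) = 62 - 16/7 = 418/7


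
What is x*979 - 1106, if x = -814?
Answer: -798012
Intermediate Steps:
x*979 - 1106 = -814*979 - 1106 = -796906 - 1106 = -798012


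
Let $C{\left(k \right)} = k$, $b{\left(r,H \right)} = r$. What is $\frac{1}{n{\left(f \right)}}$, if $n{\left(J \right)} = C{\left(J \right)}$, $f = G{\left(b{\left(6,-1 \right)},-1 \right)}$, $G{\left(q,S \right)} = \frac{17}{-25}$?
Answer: $- \frac{25}{17} \approx -1.4706$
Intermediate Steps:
$G{\left(q,S \right)} = - \frac{17}{25}$ ($G{\left(q,S \right)} = 17 \left(- \frac{1}{25}\right) = - \frac{17}{25}$)
$f = - \frac{17}{25} \approx -0.68$
$n{\left(J \right)} = J$
$\frac{1}{n{\left(f \right)}} = \frac{1}{- \frac{17}{25}} = - \frac{25}{17}$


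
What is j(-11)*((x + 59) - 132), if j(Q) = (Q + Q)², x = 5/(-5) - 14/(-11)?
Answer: -35200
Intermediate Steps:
x = 3/11 (x = 5*(-⅕) - 14*(-1/11) = -1 + 14/11 = 3/11 ≈ 0.27273)
j(Q) = 4*Q² (j(Q) = (2*Q)² = 4*Q²)
j(-11)*((x + 59) - 132) = (4*(-11)²)*((3/11 + 59) - 132) = (4*121)*(652/11 - 132) = 484*(-800/11) = -35200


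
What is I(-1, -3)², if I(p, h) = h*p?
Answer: 9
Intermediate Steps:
I(-1, -3)² = (-3*(-1))² = 3² = 9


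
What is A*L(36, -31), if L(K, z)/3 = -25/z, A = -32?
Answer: -2400/31 ≈ -77.419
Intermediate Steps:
L(K, z) = -75/z (L(K, z) = 3*(-25/z) = -75/z)
A*L(36, -31) = -(-2400)/(-31) = -(-2400)*(-1)/31 = -32*75/31 = -2400/31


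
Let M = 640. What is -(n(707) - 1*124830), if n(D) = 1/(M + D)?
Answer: 168146009/1347 ≈ 1.2483e+5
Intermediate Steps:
n(D) = 1/(640 + D)
-(n(707) - 1*124830) = -(1/(640 + 707) - 1*124830) = -(1/1347 - 124830) = -1*(-168146009/1347) = 168146009/1347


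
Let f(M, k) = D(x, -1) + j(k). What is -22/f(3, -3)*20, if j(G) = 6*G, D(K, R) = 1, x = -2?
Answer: 440/17 ≈ 25.882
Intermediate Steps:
f(M, k) = 1 + 6*k
-22/f(3, -3)*20 = -22/(1 + 6*(-3))*20 = -22/(1 - 18)*20 = -22/(-17)*20 = -22*(-1)/17*20 = -2*(-11/17)*20 = (22/17)*20 = 440/17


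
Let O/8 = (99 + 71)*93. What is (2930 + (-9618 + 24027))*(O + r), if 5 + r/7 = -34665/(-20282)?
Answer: 44471069714155/20282 ≈ 2.1926e+9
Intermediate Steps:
r = -467215/20282 (r = -35 + 7*(-34665/(-20282)) = -35 + 7*(-34665*(-1/20282)) = -35 + 7*(34665/20282) = -35 + 242655/20282 = -467215/20282 ≈ -23.036)
O = 126480 (O = 8*((99 + 71)*93) = 8*(170*93) = 8*15810 = 126480)
(2930 + (-9618 + 24027))*(O + r) = (2930 + (-9618 + 24027))*(126480 - 467215/20282) = (2930 + 14409)*(2564800145/20282) = 17339*(2564800145/20282) = 44471069714155/20282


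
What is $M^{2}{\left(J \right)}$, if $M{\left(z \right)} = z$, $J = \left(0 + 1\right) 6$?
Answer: $36$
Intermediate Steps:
$J = 6$ ($J = 1 \cdot 6 = 6$)
$M^{2}{\left(J \right)} = 6^{2} = 36$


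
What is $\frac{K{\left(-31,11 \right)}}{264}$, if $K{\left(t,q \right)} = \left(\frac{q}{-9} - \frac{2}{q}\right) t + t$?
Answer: $\frac{155}{3267} \approx 0.047444$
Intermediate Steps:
$K{\left(t,q \right)} = t + t \left(- \frac{2}{q} - \frac{q}{9}\right)$ ($K{\left(t,q \right)} = \left(q \left(- \frac{1}{9}\right) - \frac{2}{q}\right) t + t = \left(- \frac{q}{9} - \frac{2}{q}\right) t + t = \left(- \frac{2}{q} - \frac{q}{9}\right) t + t = t \left(- \frac{2}{q} - \frac{q}{9}\right) + t = t + t \left(- \frac{2}{q} - \frac{q}{9}\right)$)
$\frac{K{\left(-31,11 \right)}}{264} = \frac{-31 - - \frac{62}{11} - \frac{11}{9} \left(-31\right)}{264} = \left(-31 - \left(-62\right) \frac{1}{11} + \frac{341}{9}\right) \frac{1}{264} = \left(-31 + \frac{62}{11} + \frac{341}{9}\right) \frac{1}{264} = \frac{1240}{99} \cdot \frac{1}{264} = \frac{155}{3267}$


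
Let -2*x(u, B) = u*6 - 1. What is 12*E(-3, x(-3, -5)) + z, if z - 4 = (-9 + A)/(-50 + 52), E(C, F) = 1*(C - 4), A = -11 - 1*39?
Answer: -219/2 ≈ -109.50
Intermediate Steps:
A = -50 (A = -11 - 39 = -50)
x(u, B) = ½ - 3*u (x(u, B) = -(u*6 - 1)/2 = -(6*u - 1)/2 = -(-1 + 6*u)/2 = ½ - 3*u)
E(C, F) = -4 + C (E(C, F) = 1*(-4 + C) = -4 + C)
z = -51/2 (z = 4 + (-9 - 50)/(-50 + 52) = 4 - 59/2 = -51/2 ≈ -25.500)
12*E(-3, x(-3, -5)) + z = 12*(-4 - 3) - 51/2 = 12*(-7) - 51/2 = -84 - 51/2 = -219/2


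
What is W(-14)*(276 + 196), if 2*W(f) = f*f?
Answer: 46256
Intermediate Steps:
W(f) = f²/2 (W(f) = (f*f)/2 = f²/2)
W(-14)*(276 + 196) = ((½)*(-14)²)*(276 + 196) = ((½)*196)*472 = 98*472 = 46256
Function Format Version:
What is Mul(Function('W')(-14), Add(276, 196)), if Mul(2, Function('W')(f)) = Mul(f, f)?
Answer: 46256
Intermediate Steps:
Function('W')(f) = Mul(Rational(1, 2), Pow(f, 2)) (Function('W')(f) = Mul(Rational(1, 2), Mul(f, f)) = Mul(Rational(1, 2), Pow(f, 2)))
Mul(Function('W')(-14), Add(276, 196)) = Mul(Mul(Rational(1, 2), Pow(-14, 2)), Add(276, 196)) = Mul(Mul(Rational(1, 2), 196), 472) = Mul(98, 472) = 46256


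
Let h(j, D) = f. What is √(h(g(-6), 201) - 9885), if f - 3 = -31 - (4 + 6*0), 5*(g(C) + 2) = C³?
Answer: I*√9917 ≈ 99.584*I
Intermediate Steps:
g(C) = -2 + C³/5
f = -32 (f = 3 + (-31 - (4 + 6*0)) = 3 + (-31 - (4 + 0)) = 3 + (-31 - 1*4) = 3 + (-31 - 4) = 3 - 35 = -32)
h(j, D) = -32
√(h(g(-6), 201) - 9885) = √(-32 - 9885) = √(-9917) = I*√9917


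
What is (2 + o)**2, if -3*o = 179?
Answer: 29929/9 ≈ 3325.4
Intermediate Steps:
o = -179/3 (o = -1/3*179 = -179/3 ≈ -59.667)
(2 + o)**2 = (2 - 179/3)**2 = (-173/3)**2 = 29929/9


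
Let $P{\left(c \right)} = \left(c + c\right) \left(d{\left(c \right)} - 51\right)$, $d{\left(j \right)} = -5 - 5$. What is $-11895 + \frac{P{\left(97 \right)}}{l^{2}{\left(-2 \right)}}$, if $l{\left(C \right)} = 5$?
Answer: $- \frac{309209}{25} \approx -12368.0$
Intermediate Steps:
$d{\left(j \right)} = -10$ ($d{\left(j \right)} = -5 - 5 = -10$)
$P{\left(c \right)} = - 122 c$ ($P{\left(c \right)} = \left(c + c\right) \left(-10 - 51\right) = 2 c \left(-61\right) = - 122 c$)
$-11895 + \frac{P{\left(97 \right)}}{l^{2}{\left(-2 \right)}} = -11895 + \frac{\left(-122\right) 97}{5^{2}} = -11895 - \frac{11834}{25} = - \frac{309209}{25}$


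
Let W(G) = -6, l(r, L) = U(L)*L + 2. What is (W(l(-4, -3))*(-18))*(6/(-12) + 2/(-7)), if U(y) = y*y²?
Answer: -594/7 ≈ -84.857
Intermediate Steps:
U(y) = y³
l(r, L) = 2 + L⁴ (l(r, L) = L³*L + 2 = L⁴ + 2 = 2 + L⁴)
(W(l(-4, -3))*(-18))*(6/(-12) + 2/(-7)) = (-6*(-18))*(6/(-12) + 2/(-7)) = 108*(6*(-1/12) + 2*(-⅐)) = 108*(-½ - 2/7) = 108*(-11/14) = -594/7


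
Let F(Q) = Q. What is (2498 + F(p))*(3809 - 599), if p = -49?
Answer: 7861290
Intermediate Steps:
(2498 + F(p))*(3809 - 599) = (2498 - 49)*(3809 - 599) = 2449*3210 = 7861290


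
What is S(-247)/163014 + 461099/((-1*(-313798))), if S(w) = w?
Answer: 18772021070/12788366793 ≈ 1.4679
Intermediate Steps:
S(-247)/163014 + 461099/((-1*(-313798))) = -247/163014 + 461099/((-1*(-313798))) = -247*1/163014 + 461099/313798 = -247/163014 + 461099*(1/313798) = -247/163014 + 461099/313798 = 18772021070/12788366793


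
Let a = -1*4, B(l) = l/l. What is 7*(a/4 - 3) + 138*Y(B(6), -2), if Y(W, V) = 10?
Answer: 1352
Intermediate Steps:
B(l) = 1
a = -4
7*(a/4 - 3) + 138*Y(B(6), -2) = 7*(-4/4 - 3) + 138*10 = 7*(-4*¼ - 3) + 1380 = 7*(-1 - 3) + 1380 = 7*(-4) + 1380 = -28 + 1380 = 1352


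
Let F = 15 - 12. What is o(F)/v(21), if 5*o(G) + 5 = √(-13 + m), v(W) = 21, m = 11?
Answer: -1/21 + I*√2/105 ≈ -0.047619 + 0.013469*I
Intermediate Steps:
F = 3
o(G) = -1 + I*√2/5 (o(G) = -1 + √(-13 + 11)/5 = -1 + √(-2)/5 = -1 + (I*√2)/5 = -1 + I*√2/5)
o(F)/v(21) = (-1 + I*√2/5)/21 = (-1 + I*√2/5)*(1/21) = -1/21 + I*√2/105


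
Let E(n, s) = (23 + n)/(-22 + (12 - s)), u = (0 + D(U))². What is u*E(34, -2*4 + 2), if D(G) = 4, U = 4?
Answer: -228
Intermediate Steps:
u = 16 (u = (0 + 4)² = 4² = 16)
E(n, s) = (23 + n)/(-10 - s)
u*E(34, -2*4 + 2) = 16*((-23 - 1*34)/(10 + (-2*4 + 2))) = 16*((-23 - 34)/(10 + (-8 + 2))) = 16*(-57/(10 - 6)) = 16*(-57/4) = -228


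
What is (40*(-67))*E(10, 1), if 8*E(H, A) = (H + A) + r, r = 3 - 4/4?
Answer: -4355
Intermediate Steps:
r = 2 (r = 3 - 4/4 = 3 - 1*1 = 3 - 1 = 2)
E(H, A) = ¼ + A/8 + H/8 (E(H, A) = ((H + A) + 2)/8 = ((A + H) + 2)/8 = (2 + A + H)/8 = ¼ + A/8 + H/8)
(40*(-67))*E(10, 1) = (40*(-67))*(¼ + (⅛)*1 + (⅛)*10) = -2680*(¼ + ⅛ + 5/4) = -2680*13/8 = -4355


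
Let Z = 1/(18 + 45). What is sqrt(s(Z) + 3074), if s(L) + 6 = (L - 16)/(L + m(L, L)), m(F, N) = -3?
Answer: 3*sqrt(3017353)/94 ≈ 55.438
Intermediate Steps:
Z = 1/63 ≈ 0.015873
s(L) = -6 + (-16 + L)/(-3 + L) (s(L) = -6 + (L - 16)/(L - 3) = -6 + (-16 + L)/(-3 + L))
sqrt(s(Z) + 3074) = sqrt((2 - 5*1/63)/(-3 + 1/63) + 3074) = sqrt((2 - 5/63)/(-188/63) + 3074) = sqrt(-63/188*121/63 + 3074) = sqrt(-121/188 + 3074) = sqrt(577791/188) = 3*sqrt(3017353)/94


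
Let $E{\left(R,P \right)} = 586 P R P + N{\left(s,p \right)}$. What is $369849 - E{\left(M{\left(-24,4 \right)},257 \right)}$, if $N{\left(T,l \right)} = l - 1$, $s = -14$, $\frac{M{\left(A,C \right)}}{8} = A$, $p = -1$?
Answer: $7431674939$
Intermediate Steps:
$M{\left(A,C \right)} = 8 A$
$N{\left(T,l \right)} = -1 + l$ ($N{\left(T,l \right)} = l - 1 = -1 + l$)
$E{\left(R,P \right)} = -2 + 586 R P^{2}$ ($E{\left(R,P \right)} = 586 P R P - 2 = 586 R P^{2} - 2 = -2 + 586 R P^{2}$)
$369849 - E{\left(M{\left(-24,4 \right)},257 \right)} = 369849 - \left(-2 + 586 \cdot 8 \left(-24\right) 257^{2}\right) = 369849 - \left(-2 + 586 \left(-192\right) 66049\right) = 369849 - \left(-2 - 7431305088\right) = 369849 - -7431305090 = 369849 + 7431305090 = 7431674939$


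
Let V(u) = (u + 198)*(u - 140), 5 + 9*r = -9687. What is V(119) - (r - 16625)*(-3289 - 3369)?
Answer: -1060792499/9 ≈ -1.1787e+8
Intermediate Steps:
r = -9692/9 (r = -5/9 + (⅑)*(-9687) = -5/9 - 3229/3 = -9692/9 ≈ -1076.9)
V(u) = (-140 + u)*(198 + u) (V(u) = (198 + u)*(-140 + u) = (-140 + u)*(198 + u))
V(119) - (r - 16625)*(-3289 - 3369) = (-27720 + 119² + 58*119) - (-9692/9 - 16625)*(-3289 - 3369) = (-27720 + 14161 + 6902) - (-159317)*(-6658)/9 = -6657 - 1*1060732586/9 = -6657 - 1060732586/9 = -1060792499/9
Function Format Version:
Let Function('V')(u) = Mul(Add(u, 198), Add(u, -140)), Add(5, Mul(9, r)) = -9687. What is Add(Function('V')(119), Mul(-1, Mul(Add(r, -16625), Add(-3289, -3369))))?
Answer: Rational(-1060792499, 9) ≈ -1.1787e+8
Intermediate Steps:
r = Rational(-9692, 9) (r = Add(Rational(-5, 9), Mul(Rational(1, 9), -9687)) = Add(Rational(-5, 9), Rational(-3229, 3)) = Rational(-9692, 9) ≈ -1076.9)
Function('V')(u) = Mul(Add(-140, u), Add(198, u)) (Function('V')(u) = Mul(Add(198, u), Add(-140, u)) = Mul(Add(-140, u), Add(198, u)))
Add(Function('V')(119), Mul(-1, Mul(Add(r, -16625), Add(-3289, -3369)))) = Add(Add(-27720, Pow(119, 2), Mul(58, 119)), Mul(-1, Mul(Add(Rational(-9692, 9), -16625), Add(-3289, -3369)))) = Add(Add(-27720, 14161, 6902), Mul(-1, Mul(Rational(-159317, 9), -6658))) = Add(-6657, Mul(-1, Rational(1060732586, 9))) = Add(-6657, Rational(-1060732586, 9)) = Rational(-1060792499, 9)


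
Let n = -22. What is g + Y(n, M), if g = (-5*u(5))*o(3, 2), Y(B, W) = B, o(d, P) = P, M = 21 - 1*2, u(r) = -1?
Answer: -12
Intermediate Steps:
M = 19 (M = 21 - 2 = 19)
g = 10 (g = -5*(-1)*2 = 5*2 = 10)
g + Y(n, M) = 10 - 22 = -12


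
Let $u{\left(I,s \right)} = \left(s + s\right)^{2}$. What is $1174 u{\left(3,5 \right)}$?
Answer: $117400$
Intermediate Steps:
$u{\left(I,s \right)} = 4 s^{2}$ ($u{\left(I,s \right)} = \left(2 s\right)^{2} = 4 s^{2}$)
$1174 u{\left(3,5 \right)} = 1174 \cdot 4 \cdot 5^{2} = 1174 \cdot 4 \cdot 25 = 1174 \cdot 100 = 117400$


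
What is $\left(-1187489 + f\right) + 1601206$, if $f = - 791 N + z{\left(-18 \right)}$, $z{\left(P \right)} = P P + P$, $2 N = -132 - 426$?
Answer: $634712$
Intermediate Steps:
$N = -279$ ($N = \frac{-132 - 426}{2} = \frac{1}{2} \left(-558\right) = -279$)
$z{\left(P \right)} = P + P^{2}$ ($z{\left(P \right)} = P^{2} + P = P + P^{2}$)
$f = 220995$ ($f = \left(-791\right) \left(-279\right) - 18 \left(1 - 18\right) = 220689 - -306 = 220689 + 306 = 220995$)
$\left(-1187489 + f\right) + 1601206 = \left(-1187489 + 220995\right) + 1601206 = -966494 + 1601206 = 634712$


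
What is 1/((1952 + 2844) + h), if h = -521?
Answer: 1/4275 ≈ 0.00023392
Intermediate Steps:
1/((1952 + 2844) + h) = 1/((1952 + 2844) - 521) = 1/(4796 - 521) = 1/4275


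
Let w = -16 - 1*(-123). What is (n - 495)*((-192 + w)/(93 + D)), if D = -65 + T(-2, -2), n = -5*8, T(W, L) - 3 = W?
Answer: 45475/29 ≈ 1568.1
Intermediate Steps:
T(W, L) = 3 + W
n = -40
D = -64 (D = -65 + (3 - 2) = -65 + 1 = -64)
w = 107 (w = -16 + 123 = 107)
(n - 495)*((-192 + w)/(93 + D)) = (-40 - 495)*((-192 + 107)/(93 - 64)) = -(-45475)/29 = -535*(-85/29) = 45475/29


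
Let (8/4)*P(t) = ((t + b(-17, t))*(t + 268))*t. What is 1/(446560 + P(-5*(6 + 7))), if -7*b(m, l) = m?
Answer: 1/859375 ≈ 1.1636e-6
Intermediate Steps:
b(m, l) = -m/7
P(t) = t*(268 + t)*(17/7 + t)/2 (P(t) = (((t - ⅐*(-17))*(t + 268))*t)/2 = (((t + 17/7)*(268 + t))*t)/2 = (((17/7 + t)*(268 + t))*t)/2 = (((268 + t)*(17/7 + t))*t)/2 = (t*(268 + t)*(17/7 + t))/2 = t*(268 + t)*(17/7 + t)/2)
1/(446560 + P(-5*(6 + 7))) = 1/(446560 + (-5*(6 + 7))*(4556 + 7*(-5*(6 + 7))² + 1893*(-5*(6 + 7)))/14) = 1/(446560 + (-5*13)*(4556 + 7*(-5*13)² + 1893*(-5*13))/14) = 1/(446560 + (1/14)*(-65)*(4556 + 7*(-65)² + 1893*(-65))) = 1/(446560 + (1/14)*(-65)*(4556 + 7*4225 - 123045)) = 1/(446560 + (1/14)*(-65)*(4556 + 29575 - 123045)) = 1/(446560 + (1/14)*(-65)*(-88914)) = 1/(446560 + 412815) = 1/859375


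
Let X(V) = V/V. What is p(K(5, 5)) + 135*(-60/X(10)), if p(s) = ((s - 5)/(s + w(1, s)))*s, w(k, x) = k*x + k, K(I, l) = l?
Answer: -8100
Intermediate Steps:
X(V) = 1
w(k, x) = k + k*x
p(s) = s*(-5 + s)/(1 + 2*s) (p(s) = ((s - 5)/(s + 1*(1 + s)))*s = ((-5 + s)/(s + (1 + s)))*s = ((-5 + s)/(1 + 2*s))*s = s*(-5 + s)/(1 + 2*s))
p(K(5, 5)) + 135*(-60/X(10)) = 5*(-5 + 5)/(1 + 2*5) + 135*(-60/1) = 5*0/(1 + 10) + 135*(-60*1) = 5*0/11 + 135*(-60) = 5*(1/11)*0 - 8100 = 0 - 8100 = -8100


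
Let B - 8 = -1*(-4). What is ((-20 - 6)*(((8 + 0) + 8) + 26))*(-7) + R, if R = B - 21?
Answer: 7635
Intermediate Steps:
B = 12 (B = 8 - 1*(-4) = 8 + 4 = 12)
R = -9 (R = 12 - 21 = -9)
((-20 - 6)*(((8 + 0) + 8) + 26))*(-7) + R = ((-20 - 6)*(((8 + 0) + 8) + 26))*(-7) - 9 = -26*((8 + 8) + 26)*(-7) - 9 = -26*(16 + 26)*(-7) - 9 = -26*42*(-7) - 9 = -1092*(-7) - 9 = 7644 - 9 = 7635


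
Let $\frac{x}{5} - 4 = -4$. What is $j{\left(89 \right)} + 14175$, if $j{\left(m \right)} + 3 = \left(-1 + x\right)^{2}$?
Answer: $14173$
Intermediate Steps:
$x = 0$ ($x = 20 + 5 \left(-4\right) = 20 - 20 = 0$)
$j{\left(m \right)} = -2$ ($j{\left(m \right)} = -3 + \left(-1 + 0\right)^{2} = -3 + \left(-1\right)^{2} = -3 + 1 = -2$)
$j{\left(89 \right)} + 14175 = -2 + 14175 = 14173$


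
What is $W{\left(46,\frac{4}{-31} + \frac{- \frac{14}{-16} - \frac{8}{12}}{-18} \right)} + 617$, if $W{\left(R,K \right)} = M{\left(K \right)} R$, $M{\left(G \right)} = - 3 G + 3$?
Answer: $\frac{1728469}{2232} \approx 774.4$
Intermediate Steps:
$M{\left(G \right)} = 3 - 3 G$
$W{\left(R,K \right)} = R \left(3 - 3 K\right)$ ($W{\left(R,K \right)} = \left(3 - 3 K\right) R = R \left(3 - 3 K\right)$)
$W{\left(46,\frac{4}{-31} + \frac{- \frac{14}{-16} - \frac{8}{12}}{-18} \right)} + 617 = 3 \cdot 46 \left(1 - \left(\frac{4}{-31} + \frac{- \frac{14}{-16} - \frac{8}{12}}{-18}\right)\right) + 617 = 3 \cdot 46 \left(1 - \left(4 \left(- \frac{1}{31}\right) + \left(\left(-14\right) \left(- \frac{1}{16}\right) - \frac{2}{3}\right) \left(- \frac{1}{18}\right)\right)\right) + 617 = 3 \cdot 46 \left(1 - \left(- \frac{4}{31} + \left(\frac{7}{8} - \frac{2}{3}\right) \left(- \frac{1}{18}\right)\right)\right) + 617 = 3 \cdot 46 \left(1 - \left(- \frac{4}{31} + \frac{5}{24} \left(- \frac{1}{18}\right)\right)\right) + 617 = 3 \cdot 46 \left(1 - \left(- \frac{4}{31} - \frac{5}{432}\right)\right) + 617 = 3 \cdot 46 \left(1 - - \frac{1883}{13392}\right) + 617 = 3 \cdot 46 \left(1 + \frac{1883}{13392}\right) + 617 = 3 \cdot 46 \cdot \frac{15275}{13392} + 617 = \frac{351325}{2232} + 617 = \frac{1728469}{2232}$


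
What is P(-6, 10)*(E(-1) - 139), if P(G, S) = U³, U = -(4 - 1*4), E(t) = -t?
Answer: 0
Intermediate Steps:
U = 0 (U = -(4 - 4) = -1*0 = 0)
P(G, S) = 0 (P(G, S) = 0³ = 0)
P(-6, 10)*(E(-1) - 139) = 0*(-1*(-1) - 139) = 0*(1 - 139) = 0*(-138) = 0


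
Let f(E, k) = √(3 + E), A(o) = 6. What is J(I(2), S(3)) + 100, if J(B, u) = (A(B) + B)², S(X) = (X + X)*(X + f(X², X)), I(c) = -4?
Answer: 104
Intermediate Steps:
S(X) = 2*X*(X + √(3 + X²)) (S(X) = (X + X)*(X + √(3 + X²)) = (2*X)*(X + √(3 + X²)) = 2*X*(X + √(3 + X²)))
J(B, u) = (6 + B)²
J(I(2), S(3)) + 100 = (6 - 4)² + 100 = 2² + 100 = 4 + 100 = 104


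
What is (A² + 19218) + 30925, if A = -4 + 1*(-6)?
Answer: 50243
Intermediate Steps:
A = -10 (A = -4 - 6 = -10)
(A² + 19218) + 30925 = ((-10)² + 19218) + 30925 = (100 + 19218) + 30925 = 19318 + 30925 = 50243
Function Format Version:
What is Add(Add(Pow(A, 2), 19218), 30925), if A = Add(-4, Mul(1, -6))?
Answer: 50243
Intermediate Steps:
A = -10 (A = Add(-4, -6) = -10)
Add(Add(Pow(A, 2), 19218), 30925) = Add(Add(Pow(-10, 2), 19218), 30925) = Add(Add(100, 19218), 30925) = Add(19318, 30925) = 50243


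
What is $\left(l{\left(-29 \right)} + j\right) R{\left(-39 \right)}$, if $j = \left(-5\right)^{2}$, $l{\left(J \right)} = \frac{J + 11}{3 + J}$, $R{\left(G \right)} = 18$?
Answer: $\frac{6012}{13} \approx 462.46$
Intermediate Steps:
$l{\left(J \right)} = \frac{11 + J}{3 + J}$
$j = 25$
$\left(l{\left(-29 \right)} + j\right) R{\left(-39 \right)} = \left(\frac{11 - 29}{3 - 29} + 25\right) 18 = \left(\frac{1}{-26} \left(-18\right) + 25\right) 18 = \left(\left(- \frac{1}{26}\right) \left(-18\right) + 25\right) 18 = \left(\frac{9}{13} + 25\right) 18 = \frac{334}{13} \cdot 18 = \frac{6012}{13}$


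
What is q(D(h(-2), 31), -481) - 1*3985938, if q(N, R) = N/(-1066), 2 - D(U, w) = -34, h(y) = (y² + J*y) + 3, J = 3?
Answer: -2124504972/533 ≈ -3.9859e+6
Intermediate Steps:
h(y) = 3 + y² + 3*y (h(y) = (y² + 3*y) + 3 = 3 + y² + 3*y)
D(U, w) = 36 (D(U, w) = 2 - 1*(-34) = 2 + 34 = 36)
q(N, R) = -N/1066 (q(N, R) = N*(-1/1066) = -N/1066)
q(D(h(-2), 31), -481) - 1*3985938 = -1/1066*36 - 1*3985938 = -18/533 - 3985938 = -2124504972/533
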